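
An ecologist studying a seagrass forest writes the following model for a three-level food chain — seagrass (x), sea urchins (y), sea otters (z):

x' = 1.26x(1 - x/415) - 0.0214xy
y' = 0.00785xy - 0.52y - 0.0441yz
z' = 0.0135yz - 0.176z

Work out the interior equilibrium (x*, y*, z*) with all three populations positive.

From dz/dt = 0: 0.0135y* = 0.176, so y* = 13.
From dx/dt = 0: 1.26(1 - x*/415) = 0.0214·13, giving x* = 415·(1 - 0.221) = 323.
From dy/dt = 0: 0.00785·323 - 0.52 = 0.0441z*, so z* = 2.02/0.0441 = 45.7.

x* ≈ 323, y* ≈ 13, z* ≈ 45.7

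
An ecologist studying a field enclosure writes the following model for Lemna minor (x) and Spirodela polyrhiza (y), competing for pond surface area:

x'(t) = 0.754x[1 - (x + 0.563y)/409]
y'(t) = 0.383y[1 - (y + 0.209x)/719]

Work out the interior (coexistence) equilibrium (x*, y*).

x* ≈ 4.76, y* ≈ 718

Setting both brackets to zero gives the nullclines x + 0.563y = 409 and 0.209x + y = 719.
Substituting y = 719 - 0.209x into the first: x(1 - 0.563·0.209) = 409 - 0.563·719.
So x* = 4.2/0.882 = 4.76, and then y* = 719 - 0.209·4.76 = 718.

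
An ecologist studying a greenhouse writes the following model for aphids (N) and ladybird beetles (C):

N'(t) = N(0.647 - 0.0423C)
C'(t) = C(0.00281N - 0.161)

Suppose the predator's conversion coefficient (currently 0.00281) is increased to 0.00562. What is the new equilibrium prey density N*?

At the interior fixed point, setting dC/dt = 0 with C > 0 fixes N* = (predator death rate)/(NC coefficient) — independent of the other coefficients.
With the change, N* = 0.161/0.00562 = 28.6; it falls from 57.3.

N* ≈ 28.6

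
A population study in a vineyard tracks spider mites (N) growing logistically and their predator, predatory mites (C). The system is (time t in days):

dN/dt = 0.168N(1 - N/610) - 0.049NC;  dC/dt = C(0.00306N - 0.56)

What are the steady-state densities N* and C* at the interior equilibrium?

From dC/dt = 0 with C > 0: 0.00306N* = 0.56, so N* = 183.
Substitute into dN/dt = 0: 0.168(1 - 183/610) = 0.049C*.
The bracket is 0.7, giving C* = 0.118/0.049 = 2.4.

N* ≈ 183, C* ≈ 2.4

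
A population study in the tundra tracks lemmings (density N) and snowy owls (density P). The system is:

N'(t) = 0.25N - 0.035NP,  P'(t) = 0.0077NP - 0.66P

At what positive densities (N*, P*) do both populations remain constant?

Set dP/dt = 0 with P > 0: 0.0077N - 0.66 = 0, so N* = 0.66/0.0077 = 85.7.
Set dN/dt = 0 with N > 0: 0.25 - 0.035P = 0, so P* = 0.25/0.035 = 7.14.

N* ≈ 85.7, P* ≈ 7.14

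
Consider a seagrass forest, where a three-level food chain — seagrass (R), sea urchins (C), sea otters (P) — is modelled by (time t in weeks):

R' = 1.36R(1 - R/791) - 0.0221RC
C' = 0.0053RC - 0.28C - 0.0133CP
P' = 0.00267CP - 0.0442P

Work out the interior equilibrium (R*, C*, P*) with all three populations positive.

R* ≈ 578, C* ≈ 16.6, P* ≈ 209

From dP/dt = 0: 0.00267C* = 0.0442, so C* = 16.6.
From dR/dt = 0: 1.36(1 - R*/791) = 0.0221·16.6, giving R* = 791·(1 - 0.269) = 578.
From dC/dt = 0: 0.0053·578 - 0.28 = 0.0133P*, so P* = 2.78/0.0133 = 209.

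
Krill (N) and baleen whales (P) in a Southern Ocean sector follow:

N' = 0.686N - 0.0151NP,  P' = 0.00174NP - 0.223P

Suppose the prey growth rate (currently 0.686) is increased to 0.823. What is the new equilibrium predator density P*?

P* ≈ 54.5

At the interior fixed point, setting dN/dt = 0 with N > 0 fixes P* = (prey growth rate)/(NP coefficient) — independent of the other coefficients.
With the change, P* = 0.823/0.0151 = 54.5; it rises from 45.4.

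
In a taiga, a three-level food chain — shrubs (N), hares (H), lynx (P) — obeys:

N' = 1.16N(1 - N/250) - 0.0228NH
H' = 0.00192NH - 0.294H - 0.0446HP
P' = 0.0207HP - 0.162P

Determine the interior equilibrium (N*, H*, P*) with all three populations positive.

N* ≈ 212, H* ≈ 7.83, P* ≈ 2.51

From dP/dt = 0: 0.0207H* = 0.162, so H* = 7.83.
From dN/dt = 0: 1.16(1 - N*/250) = 0.0228·7.83, giving N* = 250·(1 - 0.154) = 212.
From dH/dt = 0: 0.00192·212 - 0.294 = 0.0446P*, so P* = 0.112/0.0446 = 2.51.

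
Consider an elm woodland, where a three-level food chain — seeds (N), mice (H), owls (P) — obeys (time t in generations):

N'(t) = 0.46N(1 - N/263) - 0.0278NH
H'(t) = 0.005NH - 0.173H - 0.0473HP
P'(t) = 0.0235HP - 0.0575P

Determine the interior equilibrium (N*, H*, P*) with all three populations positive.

N* ≈ 224, H* ≈ 2.45, P* ≈ 20

From dP/dt = 0: 0.0235H* = 0.0575, so H* = 2.45.
From dN/dt = 0: 0.46(1 - N*/263) = 0.0278·2.45, giving N* = 263·(1 - 0.148) = 224.
From dH/dt = 0: 0.005·224 - 0.173 = 0.0473P*, so P* = 0.948/0.0473 = 20.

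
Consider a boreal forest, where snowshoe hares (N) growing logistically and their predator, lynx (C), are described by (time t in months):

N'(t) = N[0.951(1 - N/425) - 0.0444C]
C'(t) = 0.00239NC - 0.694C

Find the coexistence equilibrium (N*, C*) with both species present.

From dC/dt = 0 with C > 0: 0.00239N* = 0.694, so N* = 290.
Substitute into dN/dt = 0: 0.951(1 - 290/425) = 0.0444C*.
The bracket is 0.317, giving C* = 0.301/0.0444 = 6.78.

N* ≈ 290, C* ≈ 6.78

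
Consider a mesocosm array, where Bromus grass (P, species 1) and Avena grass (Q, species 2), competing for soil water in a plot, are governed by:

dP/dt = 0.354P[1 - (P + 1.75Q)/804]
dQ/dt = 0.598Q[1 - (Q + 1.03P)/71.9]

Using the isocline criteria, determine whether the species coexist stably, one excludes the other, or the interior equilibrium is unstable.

Compare the nullcline intercepts: K1/α12 = 804/1.75 = 459 > K2 = 71.9; K2/α21 = 71.9/1.03 = 69.8 < K1 = 804.
Since the inequalities point opposite ways, species 1 can invade but species 2 cannot.

species 1 excludes species 2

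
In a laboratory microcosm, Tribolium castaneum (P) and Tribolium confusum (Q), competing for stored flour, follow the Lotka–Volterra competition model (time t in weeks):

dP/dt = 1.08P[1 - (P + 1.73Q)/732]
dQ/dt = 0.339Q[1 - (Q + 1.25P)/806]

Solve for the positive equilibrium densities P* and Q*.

P* ≈ 570, Q* ≈ 93.8

Setting both brackets to zero gives the nullclines P + 1.73Q = 732 and 1.25P + Q = 806.
Substituting Q = 806 - 1.25P into the first: P(1 - 1.73·1.25) = 732 - 1.73·806.
So P* = -662/-1.16 = 570, and then Q* = 806 - 1.25·570 = 93.8.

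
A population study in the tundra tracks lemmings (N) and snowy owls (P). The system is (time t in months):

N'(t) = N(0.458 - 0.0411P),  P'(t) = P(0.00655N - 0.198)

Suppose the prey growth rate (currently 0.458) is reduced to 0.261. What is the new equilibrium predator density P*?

At the interior fixed point, setting dN/dt = 0 with N > 0 fixes P* = (prey growth rate)/(NP coefficient) — independent of the other coefficients.
With the change, P* = 0.261/0.0411 = 6.35; it falls from 11.1.

P* ≈ 6.35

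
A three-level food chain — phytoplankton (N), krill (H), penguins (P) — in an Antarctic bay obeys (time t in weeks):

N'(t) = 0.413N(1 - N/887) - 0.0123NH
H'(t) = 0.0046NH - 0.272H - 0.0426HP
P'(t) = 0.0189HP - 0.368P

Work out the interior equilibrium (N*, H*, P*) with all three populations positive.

From dP/dt = 0: 0.0189H* = 0.368, so H* = 19.5.
From dN/dt = 0: 0.413(1 - N*/887) = 0.0123·19.5, giving N* = 887·(1 - 0.58) = 373.
From dH/dt = 0: 0.0046·373 - 0.272 = 0.0426P*, so P* = 1.44/0.0426 = 33.9.

N* ≈ 373, H* ≈ 19.5, P* ≈ 33.9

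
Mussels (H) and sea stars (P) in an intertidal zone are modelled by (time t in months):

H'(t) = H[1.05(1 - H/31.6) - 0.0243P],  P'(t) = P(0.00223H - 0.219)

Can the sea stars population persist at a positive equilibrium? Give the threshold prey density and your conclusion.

Threshold H = 98.2; K < 98.2, so no, the predator goes extinct.

The predator equation gives dP/dt > 0 only when H > 0.219/0.00223 = 98.2.
Without the predator, H → K = 31.6. Since 31.6 < 98.2, the predator cannot invade.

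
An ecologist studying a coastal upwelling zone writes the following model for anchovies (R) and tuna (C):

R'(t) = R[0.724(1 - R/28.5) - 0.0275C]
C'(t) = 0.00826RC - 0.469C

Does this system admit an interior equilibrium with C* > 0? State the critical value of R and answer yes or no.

Threshold R = 56.8; K < 56.8, so no, the predator goes extinct.

The predator equation gives dC/dt > 0 only when R > 0.469/0.00826 = 56.8.
Without the predator, R → K = 28.5. Since 28.5 < 56.8, the predator cannot invade.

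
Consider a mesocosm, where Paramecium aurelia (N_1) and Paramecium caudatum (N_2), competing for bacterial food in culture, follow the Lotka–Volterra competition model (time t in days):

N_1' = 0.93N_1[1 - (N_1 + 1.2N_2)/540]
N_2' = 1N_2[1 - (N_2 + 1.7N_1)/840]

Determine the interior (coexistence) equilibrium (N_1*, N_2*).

N_1* ≈ 450, N_2* ≈ 75

Setting both brackets to zero gives the nullclines N_1 + 1.2N_2 = 540 and 1.7N_1 + N_2 = 840.
Substituting N_2 = 840 - 1.7N_1 into the first: N_1(1 - 1.2·1.7) = 540 - 1.2·840.
So N_1* = -468/-1.04 = 450, and then N_2* = 840 - 1.7·450 = 75.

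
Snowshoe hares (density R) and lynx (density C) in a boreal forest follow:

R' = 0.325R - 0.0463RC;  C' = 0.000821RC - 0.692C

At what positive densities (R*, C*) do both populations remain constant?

R* ≈ 843, C* ≈ 7.02

Set dC/dt = 0 with C > 0: 0.000821R - 0.692 = 0, so R* = 0.692/0.000821 = 843.
Set dR/dt = 0 with R > 0: 0.325 - 0.0463C = 0, so C* = 0.325/0.0463 = 7.02.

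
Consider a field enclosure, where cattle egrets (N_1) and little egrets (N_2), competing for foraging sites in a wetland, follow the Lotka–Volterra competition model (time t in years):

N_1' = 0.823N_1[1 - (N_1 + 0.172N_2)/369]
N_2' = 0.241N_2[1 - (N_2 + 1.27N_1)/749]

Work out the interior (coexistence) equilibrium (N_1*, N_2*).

Setting both brackets to zero gives the nullclines N_1 + 0.172N_2 = 369 and 1.27N_1 + N_2 = 749.
Substituting N_2 = 749 - 1.27N_1 into the first: N_1(1 - 0.172·1.27) = 369 - 0.172·749.
So N_1* = 240/0.782 = 307, and then N_2* = 749 - 1.27·307 = 359.

N_1* ≈ 307, N_2* ≈ 359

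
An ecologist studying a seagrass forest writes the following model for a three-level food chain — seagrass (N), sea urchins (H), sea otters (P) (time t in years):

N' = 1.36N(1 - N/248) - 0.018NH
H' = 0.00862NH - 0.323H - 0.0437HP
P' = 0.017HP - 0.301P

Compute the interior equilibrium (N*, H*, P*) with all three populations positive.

N* ≈ 190, H* ≈ 17.7, P* ≈ 30.1

From dP/dt = 0: 0.017H* = 0.301, so H* = 17.7.
From dN/dt = 0: 1.36(1 - N*/248) = 0.018·17.7, giving N* = 248·(1 - 0.234) = 190.
From dH/dt = 0: 0.00862·190 - 0.323 = 0.0437P*, so P* = 1.31/0.0437 = 30.1.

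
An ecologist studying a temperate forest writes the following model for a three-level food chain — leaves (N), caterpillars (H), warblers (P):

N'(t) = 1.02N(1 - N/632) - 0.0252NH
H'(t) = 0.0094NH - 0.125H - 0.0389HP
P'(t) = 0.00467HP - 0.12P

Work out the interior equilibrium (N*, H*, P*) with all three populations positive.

From dP/dt = 0: 0.00467H* = 0.12, so H* = 25.7.
From dN/dt = 0: 1.02(1 - N*/632) = 0.0252·25.7, giving N* = 632·(1 - 0.635) = 231.
From dH/dt = 0: 0.0094·231 - 0.125 = 0.0389P*, so P* = 2.04/0.0389 = 52.6.

N* ≈ 231, H* ≈ 25.7, P* ≈ 52.6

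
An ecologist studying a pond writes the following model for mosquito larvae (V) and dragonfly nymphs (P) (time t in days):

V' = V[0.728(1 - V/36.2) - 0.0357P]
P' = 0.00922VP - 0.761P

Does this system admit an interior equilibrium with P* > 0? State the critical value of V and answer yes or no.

The predator equation gives dP/dt > 0 only when V > 0.761/0.00922 = 82.5.
Without the predator, V → K = 36.2. Since 36.2 < 82.5, the predator cannot invade.

Threshold V = 82.5; K < 82.5, so no, the predator goes extinct.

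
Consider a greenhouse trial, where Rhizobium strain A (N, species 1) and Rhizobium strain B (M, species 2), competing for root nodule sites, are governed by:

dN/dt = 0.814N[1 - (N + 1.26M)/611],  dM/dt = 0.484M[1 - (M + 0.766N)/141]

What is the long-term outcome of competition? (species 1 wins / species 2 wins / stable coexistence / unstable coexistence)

Compare the nullcline intercepts: K1/α12 = 611/1.26 = 485 > K2 = 141; K2/α21 = 141/0.766 = 184 < K1 = 611.
Since the inequalities point opposite ways, species 1 can invade but species 2 cannot.

species 1 excludes species 2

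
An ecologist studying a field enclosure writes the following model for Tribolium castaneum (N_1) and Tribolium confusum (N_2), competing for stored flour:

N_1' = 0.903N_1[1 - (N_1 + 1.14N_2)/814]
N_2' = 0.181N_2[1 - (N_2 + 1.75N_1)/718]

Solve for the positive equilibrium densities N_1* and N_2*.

Setting both brackets to zero gives the nullclines N_1 + 1.14N_2 = 814 and 1.75N_1 + N_2 = 718.
Substituting N_2 = 718 - 1.75N_1 into the first: N_1(1 - 1.14·1.75) = 814 - 1.14·718.
So N_1* = -4.52/-0.995 = 4.54, and then N_2* = 718 - 1.75·4.54 = 710.

N_1* ≈ 4.54, N_2* ≈ 710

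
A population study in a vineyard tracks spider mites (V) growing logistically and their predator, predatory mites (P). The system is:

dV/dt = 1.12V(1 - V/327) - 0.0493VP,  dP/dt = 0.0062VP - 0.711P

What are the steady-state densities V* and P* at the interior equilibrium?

V* ≈ 115, P* ≈ 14.8

From dP/dt = 0 with P > 0: 0.0062V* = 0.711, so V* = 115.
Substitute into dV/dt = 0: 1.12(1 - 115/327) = 0.0493P*.
The bracket is 0.649, giving P* = 0.727/0.0493 = 14.8.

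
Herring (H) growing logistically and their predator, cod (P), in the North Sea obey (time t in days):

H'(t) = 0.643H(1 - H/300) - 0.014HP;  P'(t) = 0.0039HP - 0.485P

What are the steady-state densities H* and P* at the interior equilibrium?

H* ≈ 124, P* ≈ 26.9

From dP/dt = 0 with P > 0: 0.0039H* = 0.485, so H* = 124.
Substitute into dH/dt = 0: 0.643(1 - 124/300) = 0.014P*.
The bracket is 0.585, giving P* = 0.376/0.014 = 26.9.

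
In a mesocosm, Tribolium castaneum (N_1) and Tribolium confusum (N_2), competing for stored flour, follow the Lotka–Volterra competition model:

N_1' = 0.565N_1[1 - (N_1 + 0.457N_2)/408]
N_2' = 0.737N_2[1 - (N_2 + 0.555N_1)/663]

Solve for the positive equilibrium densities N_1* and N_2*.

Setting both brackets to zero gives the nullclines N_1 + 0.457N_2 = 408 and 0.555N_1 + N_2 = 663.
Substituting N_2 = 663 - 0.555N_1 into the first: N_1(1 - 0.457·0.555) = 408 - 0.457·663.
So N_1* = 105/0.746 = 141, and then N_2* = 663 - 0.555·141 = 585.

N_1* ≈ 141, N_2* ≈ 585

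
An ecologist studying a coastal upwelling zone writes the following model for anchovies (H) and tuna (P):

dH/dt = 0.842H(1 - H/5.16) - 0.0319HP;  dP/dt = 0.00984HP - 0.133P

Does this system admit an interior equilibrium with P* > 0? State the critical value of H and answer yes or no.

The predator equation gives dP/dt > 0 only when H > 0.133/0.00984 = 13.5.
Without the predator, H → K = 5.16. Since 5.16 < 13.5, the predator cannot invade.

Threshold H = 13.5; K < 13.5, so no, the predator goes extinct.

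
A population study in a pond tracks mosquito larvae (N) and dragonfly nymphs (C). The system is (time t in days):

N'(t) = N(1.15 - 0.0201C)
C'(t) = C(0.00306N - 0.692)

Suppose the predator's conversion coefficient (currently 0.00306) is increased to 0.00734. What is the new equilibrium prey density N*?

At the interior fixed point, setting dC/dt = 0 with C > 0 fixes N* = (predator death rate)/(NC coefficient) — independent of the other coefficients.
With the change, N* = 0.692/0.00734 = 94.3; it falls from 226.

N* ≈ 94.3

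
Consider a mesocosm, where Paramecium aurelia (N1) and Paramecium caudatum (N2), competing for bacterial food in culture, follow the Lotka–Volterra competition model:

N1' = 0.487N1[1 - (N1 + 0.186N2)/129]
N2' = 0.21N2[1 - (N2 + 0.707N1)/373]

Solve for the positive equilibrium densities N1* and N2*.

Setting both brackets to zero gives the nullclines N1 + 0.186N2 = 129 and 0.707N1 + N2 = 373.
Substituting N2 = 373 - 0.707N1 into the first: N1(1 - 0.186·0.707) = 129 - 0.186·373.
So N1* = 59.6/0.868 = 68.6, and then N2* = 373 - 0.707·68.6 = 324.

N1* ≈ 68.6, N2* ≈ 324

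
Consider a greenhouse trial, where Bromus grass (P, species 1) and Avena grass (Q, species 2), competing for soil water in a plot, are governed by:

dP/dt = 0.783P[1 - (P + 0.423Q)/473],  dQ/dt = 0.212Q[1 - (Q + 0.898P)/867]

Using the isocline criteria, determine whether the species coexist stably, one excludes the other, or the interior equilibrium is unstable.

stable coexistence

Compare the nullcline intercepts: K1/α12 = 473/0.423 = 1120 > K2 = 867; K2/α21 = 867/0.898 = 965 > K1 = 473.
Since both inequalities hold, each species can invade when rare, so the interior equilibrium is stable.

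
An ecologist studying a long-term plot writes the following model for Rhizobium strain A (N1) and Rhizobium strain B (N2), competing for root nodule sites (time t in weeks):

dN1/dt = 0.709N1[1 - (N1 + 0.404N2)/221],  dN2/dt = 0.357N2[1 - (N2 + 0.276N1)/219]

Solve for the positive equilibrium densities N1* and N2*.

Setting both brackets to zero gives the nullclines N1 + 0.404N2 = 221 and 0.276N1 + N2 = 219.
Substituting N2 = 219 - 0.276N1 into the first: N1(1 - 0.404·0.276) = 221 - 0.404·219.
So N1* = 133/0.888 = 149, and then N2* = 219 - 0.276·149 = 178.

N1* ≈ 149, N2* ≈ 178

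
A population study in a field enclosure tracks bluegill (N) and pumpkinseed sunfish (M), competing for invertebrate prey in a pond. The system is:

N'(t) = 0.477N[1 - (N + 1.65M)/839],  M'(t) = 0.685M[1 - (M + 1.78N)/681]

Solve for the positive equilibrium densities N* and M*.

N* ≈ 147, M* ≈ 419

Setting both brackets to zero gives the nullclines N + 1.65M = 839 and 1.78N + M = 681.
Substituting M = 681 - 1.78N into the first: N(1 - 1.65·1.78) = 839 - 1.65·681.
So N* = -285/-1.94 = 147, and then M* = 681 - 1.78·147 = 419.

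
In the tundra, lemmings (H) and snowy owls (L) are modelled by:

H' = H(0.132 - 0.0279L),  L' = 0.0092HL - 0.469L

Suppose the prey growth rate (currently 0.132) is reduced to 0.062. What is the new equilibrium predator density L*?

At the interior fixed point, setting dH/dt = 0 with H > 0 fixes L* = (prey growth rate)/(HL coefficient) — independent of the other coefficients.
With the change, L* = 0.062/0.0279 = 2.22; it falls from 4.73.

L* ≈ 2.22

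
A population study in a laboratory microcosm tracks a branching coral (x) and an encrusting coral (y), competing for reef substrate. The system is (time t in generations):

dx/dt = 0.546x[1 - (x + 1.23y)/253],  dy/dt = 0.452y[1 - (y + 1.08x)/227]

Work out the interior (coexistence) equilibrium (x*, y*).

Setting both brackets to zero gives the nullclines x + 1.23y = 253 and 1.08x + y = 227.
Substituting y = 227 - 1.08x into the first: x(1 - 1.23·1.08) = 253 - 1.23·227.
So x* = -26.2/-0.328 = 79.8, and then y* = 227 - 1.08·79.8 = 141.

x* ≈ 79.8, y* ≈ 141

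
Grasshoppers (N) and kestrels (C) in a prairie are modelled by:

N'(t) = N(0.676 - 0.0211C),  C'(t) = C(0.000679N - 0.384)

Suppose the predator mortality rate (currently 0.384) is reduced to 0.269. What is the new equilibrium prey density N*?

At the interior fixed point, setting dC/dt = 0 with C > 0 fixes N* = (predator death rate)/(NC coefficient) — independent of the other coefficients.
With the change, N* = 0.269/0.000679 = 396; it falls from 566.

N* ≈ 396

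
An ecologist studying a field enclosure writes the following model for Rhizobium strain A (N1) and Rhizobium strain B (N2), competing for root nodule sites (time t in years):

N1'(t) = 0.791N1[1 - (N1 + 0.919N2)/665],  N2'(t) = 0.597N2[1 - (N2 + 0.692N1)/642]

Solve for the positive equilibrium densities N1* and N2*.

N1* ≈ 206, N2* ≈ 499

Setting both brackets to zero gives the nullclines N1 + 0.919N2 = 665 and 0.692N1 + N2 = 642.
Substituting N2 = 642 - 0.692N1 into the first: N1(1 - 0.919·0.692) = 665 - 0.919·642.
So N1* = 75/0.364 = 206, and then N2* = 642 - 0.692·206 = 499.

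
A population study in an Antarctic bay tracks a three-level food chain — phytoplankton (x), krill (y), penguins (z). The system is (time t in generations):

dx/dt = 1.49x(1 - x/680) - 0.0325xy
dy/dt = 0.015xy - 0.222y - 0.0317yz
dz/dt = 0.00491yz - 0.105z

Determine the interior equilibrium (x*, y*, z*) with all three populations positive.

x* ≈ 363, y* ≈ 21.4, z* ≈ 165

From dz/dt = 0: 0.00491y* = 0.105, so y* = 21.4.
From dx/dt = 0: 1.49(1 - x*/680) = 0.0325·21.4, giving x* = 680·(1 - 0.466) = 363.
From dy/dt = 0: 0.015·363 - 0.222 = 0.0317z*, so z* = 5.22/0.0317 = 165.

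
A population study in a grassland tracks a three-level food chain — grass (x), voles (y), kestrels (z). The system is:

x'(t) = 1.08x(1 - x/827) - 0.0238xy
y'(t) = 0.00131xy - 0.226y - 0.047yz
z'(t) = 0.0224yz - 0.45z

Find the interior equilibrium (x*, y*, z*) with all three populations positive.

From dz/dt = 0: 0.0224y* = 0.45, so y* = 20.1.
From dx/dt = 0: 1.08(1 - x*/827) = 0.0238·20.1, giving x* = 827·(1 - 0.443) = 461.
From dy/dt = 0: 0.00131·461 - 0.226 = 0.047z*, so z* = 0.378/0.047 = 8.04.

x* ≈ 461, y* ≈ 20.1, z* ≈ 8.04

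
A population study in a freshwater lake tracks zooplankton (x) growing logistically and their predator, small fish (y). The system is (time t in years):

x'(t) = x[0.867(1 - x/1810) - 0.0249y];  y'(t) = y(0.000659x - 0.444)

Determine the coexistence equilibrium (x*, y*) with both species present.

From dy/dt = 0 with y > 0: 0.000659x* = 0.444, so x* = 674.
Substitute into dx/dt = 0: 0.867(1 - 674/1810) = 0.0249y*.
The bracket is 0.628, giving y* = 0.544/0.0249 = 21.9.

x* ≈ 674, y* ≈ 21.9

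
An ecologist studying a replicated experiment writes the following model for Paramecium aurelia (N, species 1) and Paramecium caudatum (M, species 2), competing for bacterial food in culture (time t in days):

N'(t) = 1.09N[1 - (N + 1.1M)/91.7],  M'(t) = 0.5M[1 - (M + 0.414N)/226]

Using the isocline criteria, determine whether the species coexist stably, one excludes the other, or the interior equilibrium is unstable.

Compare the nullcline intercepts: K1/α12 = 91.7/1.1 = 83.4 < K2 = 226; K2/α21 = 226/0.414 = 546 > K1 = 91.7.
Since the inequalities point opposite ways, species 2 can invade but species 1 cannot.

species 2 excludes species 1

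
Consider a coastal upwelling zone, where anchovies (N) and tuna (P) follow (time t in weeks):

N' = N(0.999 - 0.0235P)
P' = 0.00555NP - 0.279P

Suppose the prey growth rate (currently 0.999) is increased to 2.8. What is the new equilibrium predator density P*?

P* ≈ 119

At the interior fixed point, setting dN/dt = 0 with N > 0 fixes P* = (prey growth rate)/(NP coefficient) — independent of the other coefficients.
With the change, P* = 2.8/0.0235 = 119; it rises from 42.5.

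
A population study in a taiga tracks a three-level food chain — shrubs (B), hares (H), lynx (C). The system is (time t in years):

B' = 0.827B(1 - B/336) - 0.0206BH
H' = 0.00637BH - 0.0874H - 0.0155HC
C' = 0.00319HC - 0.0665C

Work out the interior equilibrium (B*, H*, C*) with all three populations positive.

From dC/dt = 0: 0.00319H* = 0.0665, so H* = 20.8.
From dB/dt = 0: 0.827(1 - B*/336) = 0.0206·20.8, giving B* = 336·(1 - 0.519) = 162.
From dH/dt = 0: 0.00637·162 - 0.0874 = 0.0155C*, so C* = 0.942/0.0155 = 60.7.

B* ≈ 162, H* ≈ 20.8, C* ≈ 60.7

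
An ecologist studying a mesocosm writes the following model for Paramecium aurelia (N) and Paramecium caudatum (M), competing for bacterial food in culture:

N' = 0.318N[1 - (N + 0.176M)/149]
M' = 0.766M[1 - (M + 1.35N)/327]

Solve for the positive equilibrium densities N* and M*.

Setting both brackets to zero gives the nullclines N + 0.176M = 149 and 1.35N + M = 327.
Substituting M = 327 - 1.35N into the first: N(1 - 0.176·1.35) = 149 - 0.176·327.
So N* = 91.4/0.762 = 120, and then M* = 327 - 1.35·120 = 165.

N* ≈ 120, M* ≈ 165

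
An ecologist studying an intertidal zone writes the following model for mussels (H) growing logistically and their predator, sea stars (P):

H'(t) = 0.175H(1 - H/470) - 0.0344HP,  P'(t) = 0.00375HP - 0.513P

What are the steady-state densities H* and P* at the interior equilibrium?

From dP/dt = 0 with P > 0: 0.00375H* = 0.513, so H* = 137.
Substitute into dH/dt = 0: 0.175(1 - 137/470) = 0.0344P*.
The bracket is 0.709, giving P* = 0.124/0.0344 = 3.61.

H* ≈ 137, P* ≈ 3.61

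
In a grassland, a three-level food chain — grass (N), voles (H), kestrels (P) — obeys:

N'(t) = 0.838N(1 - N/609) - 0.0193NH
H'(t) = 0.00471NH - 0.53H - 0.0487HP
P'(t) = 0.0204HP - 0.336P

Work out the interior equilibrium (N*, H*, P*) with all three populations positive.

N* ≈ 378, H* ≈ 16.5, P* ≈ 25.7

From dP/dt = 0: 0.0204H* = 0.336, so H* = 16.5.
From dN/dt = 0: 0.838(1 - N*/609) = 0.0193·16.5, giving N* = 609·(1 - 0.379) = 378.
From dH/dt = 0: 0.00471·378 - 0.53 = 0.0487P*, so P* = 1.25/0.0487 = 25.7.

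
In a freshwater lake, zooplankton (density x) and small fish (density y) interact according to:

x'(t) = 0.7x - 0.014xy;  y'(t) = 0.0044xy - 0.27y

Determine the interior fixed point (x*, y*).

x* ≈ 61.4, y* ≈ 50

Set dy/dt = 0 with y > 0: 0.0044x - 0.27 = 0, so x* = 0.27/0.0044 = 61.4.
Set dx/dt = 0 with x > 0: 0.7 - 0.014y = 0, so y* = 0.7/0.014 = 50.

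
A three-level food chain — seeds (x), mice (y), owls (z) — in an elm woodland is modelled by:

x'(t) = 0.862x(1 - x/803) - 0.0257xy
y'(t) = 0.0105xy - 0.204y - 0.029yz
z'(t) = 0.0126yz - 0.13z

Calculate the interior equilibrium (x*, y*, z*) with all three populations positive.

From dz/dt = 0: 0.0126y* = 0.13, so y* = 10.3.
From dx/dt = 0: 0.862(1 - x*/803) = 0.0257·10.3, giving x* = 803·(1 - 0.308) = 556.
From dy/dt = 0: 0.0105·556 - 0.204 = 0.029z*, so z* = 5.63/0.029 = 194.

x* ≈ 556, y* ≈ 10.3, z* ≈ 194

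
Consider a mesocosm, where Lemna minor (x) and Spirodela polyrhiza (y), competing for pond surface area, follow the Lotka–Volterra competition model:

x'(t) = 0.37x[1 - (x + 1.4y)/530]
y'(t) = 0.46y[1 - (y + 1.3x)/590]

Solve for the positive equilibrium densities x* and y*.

x* ≈ 361, y* ≈ 121

Setting both brackets to zero gives the nullclines x + 1.4y = 530 and 1.3x + y = 590.
Substituting y = 590 - 1.3x into the first: x(1 - 1.4·1.3) = 530 - 1.4·590.
So x* = -296/-0.82 = 361, and then y* = 590 - 1.3·361 = 121.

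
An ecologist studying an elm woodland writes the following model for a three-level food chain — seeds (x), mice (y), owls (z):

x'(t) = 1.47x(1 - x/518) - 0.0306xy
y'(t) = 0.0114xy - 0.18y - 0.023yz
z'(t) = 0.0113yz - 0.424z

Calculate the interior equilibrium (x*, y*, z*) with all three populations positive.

From dz/dt = 0: 0.0113y* = 0.424, so y* = 37.5.
From dx/dt = 0: 1.47(1 - x*/518) = 0.0306·37.5, giving x* = 518·(1 - 0.781) = 113.
From dy/dt = 0: 0.0114·113 - 0.18 = 0.023z*, so z* = 1.11/0.023 = 48.4.

x* ≈ 113, y* ≈ 37.5, z* ≈ 48.4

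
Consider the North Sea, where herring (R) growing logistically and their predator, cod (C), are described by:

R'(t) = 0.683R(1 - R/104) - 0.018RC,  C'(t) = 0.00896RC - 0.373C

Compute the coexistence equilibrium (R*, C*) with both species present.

From dC/dt = 0 with C > 0: 0.00896R* = 0.373, so R* = 41.6.
Substitute into dR/dt = 0: 0.683(1 - 41.6/104) = 0.018C*.
The bracket is 0.6, giving C* = 0.41/0.018 = 22.8.

R* ≈ 41.6, C* ≈ 22.8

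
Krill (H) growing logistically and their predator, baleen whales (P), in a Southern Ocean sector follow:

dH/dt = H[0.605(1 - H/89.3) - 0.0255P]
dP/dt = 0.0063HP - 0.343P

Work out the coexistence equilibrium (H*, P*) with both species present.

H* ≈ 54.4, P* ≈ 9.26

From dP/dt = 0 with P > 0: 0.0063H* = 0.343, so H* = 54.4.
Substitute into dH/dt = 0: 0.605(1 - 54.4/89.3) = 0.0255P*.
The bracket is 0.39, giving P* = 0.236/0.0255 = 9.26.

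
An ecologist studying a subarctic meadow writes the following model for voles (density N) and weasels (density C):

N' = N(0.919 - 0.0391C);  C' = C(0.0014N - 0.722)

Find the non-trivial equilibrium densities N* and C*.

N* ≈ 516, C* ≈ 23.5

Set dC/dt = 0 with C > 0: 0.0014N - 0.722 = 0, so N* = 0.722/0.0014 = 516.
Set dN/dt = 0 with N > 0: 0.919 - 0.0391C = 0, so C* = 0.919/0.0391 = 23.5.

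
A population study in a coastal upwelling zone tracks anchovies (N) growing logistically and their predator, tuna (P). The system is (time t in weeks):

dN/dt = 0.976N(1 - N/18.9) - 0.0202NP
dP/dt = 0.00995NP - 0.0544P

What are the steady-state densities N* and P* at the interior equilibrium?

N* ≈ 5.47, P* ≈ 34.3

From dP/dt = 0 with P > 0: 0.00995N* = 0.0544, so N* = 5.47.
Substitute into dN/dt = 0: 0.976(1 - 5.47/18.9) = 0.0202P*.
The bracket is 0.711, giving P* = 0.694/0.0202 = 34.3.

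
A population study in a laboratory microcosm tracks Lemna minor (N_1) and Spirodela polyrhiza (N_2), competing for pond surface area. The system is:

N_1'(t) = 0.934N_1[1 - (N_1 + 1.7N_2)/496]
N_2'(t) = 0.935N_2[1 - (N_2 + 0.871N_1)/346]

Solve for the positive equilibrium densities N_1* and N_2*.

Setting both brackets to zero gives the nullclines N_1 + 1.7N_2 = 496 and 0.871N_1 + N_2 = 346.
Substituting N_2 = 346 - 0.871N_1 into the first: N_1(1 - 1.7·0.871) = 496 - 1.7·346.
So N_1* = -92.2/-0.481 = 192, and then N_2* = 346 - 0.871·192 = 179.

N_1* ≈ 192, N_2* ≈ 179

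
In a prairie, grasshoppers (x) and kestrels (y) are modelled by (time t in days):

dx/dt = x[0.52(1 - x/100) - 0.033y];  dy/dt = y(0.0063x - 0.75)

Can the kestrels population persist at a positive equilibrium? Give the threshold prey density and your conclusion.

Threshold x = 119; K < 119, so no, the predator goes extinct.

The predator equation gives dy/dt > 0 only when x > 0.75/0.0063 = 119.
Without the predator, x → K = 100. Since 100 < 119, the predator cannot invade.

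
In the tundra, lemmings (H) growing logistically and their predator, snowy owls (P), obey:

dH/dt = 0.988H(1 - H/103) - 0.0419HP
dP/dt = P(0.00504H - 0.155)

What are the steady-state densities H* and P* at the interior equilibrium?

From dP/dt = 0 with P > 0: 0.00504H* = 0.155, so H* = 30.8.
Substitute into dH/dt = 0: 0.988(1 - 30.8/103) = 0.0419P*.
The bracket is 0.701, giving P* = 0.693/0.0419 = 16.5.

H* ≈ 30.8, P* ≈ 16.5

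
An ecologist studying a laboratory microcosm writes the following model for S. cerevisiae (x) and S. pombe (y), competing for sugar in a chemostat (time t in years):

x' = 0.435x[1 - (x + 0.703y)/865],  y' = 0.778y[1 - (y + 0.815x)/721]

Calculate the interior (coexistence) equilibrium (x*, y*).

x* ≈ 839, y* ≈ 37.5

Setting both brackets to zero gives the nullclines x + 0.703y = 865 and 0.815x + y = 721.
Substituting y = 721 - 0.815x into the first: x(1 - 0.703·0.815) = 865 - 0.703·721.
So x* = 358/0.427 = 839, and then y* = 721 - 0.815·839 = 37.5.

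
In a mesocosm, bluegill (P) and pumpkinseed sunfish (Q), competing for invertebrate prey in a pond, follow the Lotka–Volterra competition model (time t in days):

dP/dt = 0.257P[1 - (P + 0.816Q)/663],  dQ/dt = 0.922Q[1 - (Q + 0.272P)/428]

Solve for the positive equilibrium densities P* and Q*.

Setting both brackets to zero gives the nullclines P + 0.816Q = 663 and 0.272P + Q = 428.
Substituting Q = 428 - 0.272P into the first: P(1 - 0.816·0.272) = 663 - 0.816·428.
So P* = 314/0.778 = 403, and then Q* = 428 - 0.272·403 = 318.

P* ≈ 403, Q* ≈ 318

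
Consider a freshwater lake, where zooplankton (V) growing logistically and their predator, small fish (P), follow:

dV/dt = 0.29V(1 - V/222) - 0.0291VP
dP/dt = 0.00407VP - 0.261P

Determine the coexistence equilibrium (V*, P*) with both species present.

From dP/dt = 0 with P > 0: 0.00407V* = 0.261, so V* = 64.1.
Substitute into dV/dt = 0: 0.29(1 - 64.1/222) = 0.0291P*.
The bracket is 0.711, giving P* = 0.206/0.0291 = 7.09.

V* ≈ 64.1, P* ≈ 7.09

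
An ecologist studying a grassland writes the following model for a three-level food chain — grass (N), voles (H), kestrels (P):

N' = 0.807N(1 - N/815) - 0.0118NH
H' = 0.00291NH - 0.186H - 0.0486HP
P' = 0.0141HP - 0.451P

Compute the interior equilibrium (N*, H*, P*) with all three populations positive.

N* ≈ 434, H* ≈ 32, P* ≈ 22.1

From dP/dt = 0: 0.0141H* = 0.451, so H* = 32.
From dN/dt = 0: 0.807(1 - N*/815) = 0.0118·32, giving N* = 815·(1 - 0.468) = 434.
From dH/dt = 0: 0.00291·434 - 0.186 = 0.0486P*, so P* = 1.08/0.0486 = 22.1.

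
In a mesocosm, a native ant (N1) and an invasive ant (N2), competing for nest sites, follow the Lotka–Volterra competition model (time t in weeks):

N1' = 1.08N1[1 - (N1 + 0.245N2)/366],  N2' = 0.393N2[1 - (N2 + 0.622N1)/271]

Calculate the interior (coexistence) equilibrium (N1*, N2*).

Setting both brackets to zero gives the nullclines N1 + 0.245N2 = 366 and 0.622N1 + N2 = 271.
Substituting N2 = 271 - 0.622N1 into the first: N1(1 - 0.245·0.622) = 366 - 0.245·271.
So N1* = 300/0.848 = 353, and then N2* = 271 - 0.622·353 = 51.1.

N1* ≈ 353, N2* ≈ 51.1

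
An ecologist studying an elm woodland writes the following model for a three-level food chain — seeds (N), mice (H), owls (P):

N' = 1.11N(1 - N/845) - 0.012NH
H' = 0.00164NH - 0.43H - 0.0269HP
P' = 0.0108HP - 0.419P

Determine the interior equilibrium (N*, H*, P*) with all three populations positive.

N* ≈ 491, H* ≈ 38.8, P* ≈ 13.9

From dP/dt = 0: 0.0108H* = 0.419, so H* = 38.8.
From dN/dt = 0: 1.11(1 - N*/845) = 0.012·38.8, giving N* = 845·(1 - 0.419) = 491.
From dH/dt = 0: 0.00164·491 - 0.43 = 0.0269P*, so P* = 0.375/0.0269 = 13.9.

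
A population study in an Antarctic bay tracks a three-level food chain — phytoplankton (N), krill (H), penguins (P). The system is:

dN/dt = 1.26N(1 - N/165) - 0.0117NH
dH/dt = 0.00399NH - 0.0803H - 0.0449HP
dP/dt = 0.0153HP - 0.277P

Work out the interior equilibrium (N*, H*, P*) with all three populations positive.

From dP/dt = 0: 0.0153H* = 0.277, so H* = 18.1.
From dN/dt = 0: 1.26(1 - N*/165) = 0.0117·18.1, giving N* = 165·(1 - 0.168) = 137.
From dH/dt = 0: 0.00399·137 - 0.0803 = 0.0449P*, so P* = 0.467/0.0449 = 10.4.

N* ≈ 137, H* ≈ 18.1, P* ≈ 10.4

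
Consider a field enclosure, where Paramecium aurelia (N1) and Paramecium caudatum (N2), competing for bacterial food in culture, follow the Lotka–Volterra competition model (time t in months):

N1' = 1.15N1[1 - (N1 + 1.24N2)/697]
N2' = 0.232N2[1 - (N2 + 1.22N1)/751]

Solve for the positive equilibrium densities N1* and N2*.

Setting both brackets to zero gives the nullclines N1 + 1.24N2 = 697 and 1.22N1 + N2 = 751.
Substituting N2 = 751 - 1.22N1 into the first: N1(1 - 1.24·1.22) = 697 - 1.24·751.
So N1* = -234/-0.513 = 457, and then N2* = 751 - 1.22·457 = 194.

N1* ≈ 457, N2* ≈ 194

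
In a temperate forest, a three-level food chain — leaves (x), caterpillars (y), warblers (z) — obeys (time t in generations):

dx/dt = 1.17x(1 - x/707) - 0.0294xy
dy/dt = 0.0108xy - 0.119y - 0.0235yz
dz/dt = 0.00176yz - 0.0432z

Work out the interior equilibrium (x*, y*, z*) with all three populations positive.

x* ≈ 271, y* ≈ 24.5, z* ≈ 119

From dz/dt = 0: 0.00176y* = 0.0432, so y* = 24.5.
From dx/dt = 0: 1.17(1 - x*/707) = 0.0294·24.5, giving x* = 707·(1 - 0.617) = 271.
From dy/dt = 0: 0.0108·271 - 0.119 = 0.0235z*, so z* = 2.81/0.0235 = 119.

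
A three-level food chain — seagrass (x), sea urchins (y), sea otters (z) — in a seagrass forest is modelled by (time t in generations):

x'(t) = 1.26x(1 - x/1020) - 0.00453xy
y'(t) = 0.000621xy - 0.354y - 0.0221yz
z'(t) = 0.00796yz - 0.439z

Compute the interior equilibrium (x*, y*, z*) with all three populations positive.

From dz/dt = 0: 0.00796y* = 0.439, so y* = 55.2.
From dx/dt = 0: 1.26(1 - x*/1020) = 0.00453·55.2, giving x* = 1020·(1 - 0.198) = 818.
From dy/dt = 0: 0.000621·818 - 0.354 = 0.0221z*, so z* = 0.154/0.0221 = 6.96.

x* ≈ 818, y* ≈ 55.2, z* ≈ 6.96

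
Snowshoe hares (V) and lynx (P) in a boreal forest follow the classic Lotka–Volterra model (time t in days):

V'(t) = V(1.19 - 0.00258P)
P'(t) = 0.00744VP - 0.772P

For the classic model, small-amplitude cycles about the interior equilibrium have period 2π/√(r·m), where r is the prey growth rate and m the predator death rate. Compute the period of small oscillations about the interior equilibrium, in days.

Here r = 1.19 and m = 0.772, so r·m = 0.919.
ω = √0.919 = 0.958 per day, hence T = 2π/ω ≈ 6.56 days.

T ≈ 6.56 days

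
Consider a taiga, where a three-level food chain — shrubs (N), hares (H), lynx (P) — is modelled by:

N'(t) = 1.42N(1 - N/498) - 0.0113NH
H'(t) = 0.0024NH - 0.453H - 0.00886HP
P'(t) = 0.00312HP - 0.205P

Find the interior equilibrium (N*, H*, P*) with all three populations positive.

From dP/dt = 0: 0.00312H* = 0.205, so H* = 65.7.
From dN/dt = 0: 1.42(1 - N*/498) = 0.0113·65.7, giving N* = 498·(1 - 0.523) = 238.
From dH/dt = 0: 0.0024·238 - 0.453 = 0.00886P*, so P* = 0.117/0.00886 = 13.2.

N* ≈ 238, H* ≈ 65.7, P* ≈ 13.2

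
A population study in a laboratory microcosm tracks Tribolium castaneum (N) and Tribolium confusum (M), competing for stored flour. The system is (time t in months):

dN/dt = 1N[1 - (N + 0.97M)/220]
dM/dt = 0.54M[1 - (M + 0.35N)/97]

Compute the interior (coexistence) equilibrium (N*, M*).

Setting both brackets to zero gives the nullclines N + 0.97M = 220 and 0.35N + M = 97.
Substituting M = 97 - 0.35N into the first: N(1 - 0.97·0.35) = 220 - 0.97·97.
So N* = 126/0.661 = 191, and then M* = 97 - 0.35·191 = 30.3.

N* ≈ 191, M* ≈ 30.3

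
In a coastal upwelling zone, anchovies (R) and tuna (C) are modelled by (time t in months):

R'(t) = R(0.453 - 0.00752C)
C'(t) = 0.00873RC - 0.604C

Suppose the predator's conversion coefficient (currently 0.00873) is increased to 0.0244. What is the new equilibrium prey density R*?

At the interior fixed point, setting dC/dt = 0 with C > 0 fixes R* = (predator death rate)/(RC coefficient) — independent of the other coefficients.
With the change, R* = 0.604/0.0244 = 24.8; it falls from 69.2.

R* ≈ 24.8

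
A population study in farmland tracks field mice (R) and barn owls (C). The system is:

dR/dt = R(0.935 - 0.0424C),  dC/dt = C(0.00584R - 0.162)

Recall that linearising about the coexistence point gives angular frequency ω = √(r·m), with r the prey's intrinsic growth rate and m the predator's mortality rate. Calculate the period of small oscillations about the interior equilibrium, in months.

Here r = 0.935 and m = 0.162, so r·m = 0.151.
ω = √0.151 = 0.389 per month, hence T = 2π/ω ≈ 16.1 months.

T ≈ 16.1 months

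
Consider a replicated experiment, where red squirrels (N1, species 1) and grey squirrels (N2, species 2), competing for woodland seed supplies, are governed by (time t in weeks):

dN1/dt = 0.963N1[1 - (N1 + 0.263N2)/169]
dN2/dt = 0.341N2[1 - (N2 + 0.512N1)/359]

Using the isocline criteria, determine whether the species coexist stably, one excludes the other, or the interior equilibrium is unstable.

Compare the nullcline intercepts: K1/α12 = 169/0.263 = 643 > K2 = 359; K2/α21 = 359/0.512 = 701 > K1 = 169.
Since both inequalities hold, each species can invade when rare, so the interior equilibrium is stable.

stable coexistence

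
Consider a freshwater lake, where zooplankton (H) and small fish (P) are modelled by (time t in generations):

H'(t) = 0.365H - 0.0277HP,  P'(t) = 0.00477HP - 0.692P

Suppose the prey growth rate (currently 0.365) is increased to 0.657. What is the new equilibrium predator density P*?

P* ≈ 23.7

At the interior fixed point, setting dH/dt = 0 with H > 0 fixes P* = (prey growth rate)/(HP coefficient) — independent of the other coefficients.
With the change, P* = 0.657/0.0277 = 23.7; it rises from 13.2.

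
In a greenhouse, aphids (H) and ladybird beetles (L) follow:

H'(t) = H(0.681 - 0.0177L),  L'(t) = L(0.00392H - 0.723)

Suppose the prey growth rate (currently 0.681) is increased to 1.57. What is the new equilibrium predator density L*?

At the interior fixed point, setting dH/dt = 0 with H > 0 fixes L* = (prey growth rate)/(HL coefficient) — independent of the other coefficients.
With the change, L* = 1.57/0.0177 = 88.7; it rises from 38.5.

L* ≈ 88.7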